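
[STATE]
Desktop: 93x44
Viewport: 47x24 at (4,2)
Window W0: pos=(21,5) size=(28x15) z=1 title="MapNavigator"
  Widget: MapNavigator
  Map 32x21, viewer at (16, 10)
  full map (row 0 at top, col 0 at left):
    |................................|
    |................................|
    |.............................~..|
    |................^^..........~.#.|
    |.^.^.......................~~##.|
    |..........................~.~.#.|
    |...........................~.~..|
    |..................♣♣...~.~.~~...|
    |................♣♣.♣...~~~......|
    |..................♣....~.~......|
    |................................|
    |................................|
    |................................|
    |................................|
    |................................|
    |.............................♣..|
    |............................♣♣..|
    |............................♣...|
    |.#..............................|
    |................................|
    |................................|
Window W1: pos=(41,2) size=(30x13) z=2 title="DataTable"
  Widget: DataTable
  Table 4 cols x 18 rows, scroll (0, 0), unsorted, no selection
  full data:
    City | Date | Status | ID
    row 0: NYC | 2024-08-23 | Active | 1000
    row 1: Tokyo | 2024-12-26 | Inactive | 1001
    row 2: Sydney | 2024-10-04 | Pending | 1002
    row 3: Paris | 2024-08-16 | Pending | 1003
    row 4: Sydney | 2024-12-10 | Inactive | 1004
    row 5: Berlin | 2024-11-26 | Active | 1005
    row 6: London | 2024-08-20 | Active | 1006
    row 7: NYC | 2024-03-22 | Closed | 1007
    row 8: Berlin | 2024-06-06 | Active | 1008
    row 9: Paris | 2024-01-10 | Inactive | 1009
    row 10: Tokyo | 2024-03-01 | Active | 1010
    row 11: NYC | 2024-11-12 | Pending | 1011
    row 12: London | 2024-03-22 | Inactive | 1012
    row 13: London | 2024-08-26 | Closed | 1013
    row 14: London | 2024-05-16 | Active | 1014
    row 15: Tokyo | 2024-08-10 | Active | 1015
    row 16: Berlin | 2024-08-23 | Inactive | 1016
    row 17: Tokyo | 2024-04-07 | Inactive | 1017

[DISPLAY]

                                     ┏━━━━━━━━━
                                     ┃ DataTabl
                                     ┠─────────
                 ┏━━━━━━━━━━━━━━━━━━━┃City  │Da
                 ┃ MapNavigator      ┃──────┼──
                 ┠───────────────────┃NYC   │20
                 ┃...................┃Tokyo │20
                 ┃...................┃Sydney│20
                 ┃...............♣♣..┃Paris │20
                 ┃.............♣♣.♣..┃Sydney│20
                 ┃...............♣...┃Berlin│20
                 ┃.............@.....┃London│20
                 ┃...................┗━━━━━━━━━
                 ┃..........................┃  
                 ┃..........................┃  
                 ┃..........................┃  
                 ┃..........................┃  
                 ┗━━━━━━━━━━━━━━━━━━━━━━━━━━┛  
                                               
                                               
                                               
                                               
                                               
                                               


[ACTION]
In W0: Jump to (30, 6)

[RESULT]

                                     ┏━━━━━━━━━
                                     ┃ DataTabl
                                     ┠─────────
                 ┏━━━━━━━━━━━━━━━━━━━┃City  │Da
                 ┃ MapNavigator      ┃──────┼──
                 ┠───────────────────┃NYC   │20
                 ┃...............    ┃Tokyo │20
                 ┃............~..    ┃Sydney│20
                 ┃^..........~.#.    ┃Paris │20
                 ┃..........~~##.    ┃Sydney│20
                 ┃.........~.~.#.    ┃Berlin│20
                 ┃..........~.~@.    ┃London│20
                 ┃.♣♣...~.~.~~...    ┗━━━━━━━━━
                 ┃♣.♣...~~~......           ┃  
                 ┃.♣....~.~......           ┃  
                 ┃...............           ┃  
                 ┃...............           ┃  
                 ┗━━━━━━━━━━━━━━━━━━━━━━━━━━┛  
                                               
                                               
                                               
                                               
                                               
                                               


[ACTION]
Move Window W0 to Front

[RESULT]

                                     ┏━━━━━━━━━
                                     ┃ DataTabl
                                     ┠─────────
                 ┏━━━━━━━━━━━━━━━━━━━━━━━━━━┓Da
                 ┃ MapNavigator             ┃──
                 ┠──────────────────────────┨20
                 ┃...............           ┃20
                 ┃............~..           ┃20
                 ┃^..........~.#.           ┃20
                 ┃..........~~##.           ┃20
                 ┃.........~.~.#.           ┃20
                 ┃..........~.~@.           ┃20
                 ┃.♣♣...~.~.~~...           ┃━━
                 ┃♣.♣...~~~......           ┃  
                 ┃.♣....~.~......           ┃  
                 ┃...............           ┃  
                 ┃...............           ┃  
                 ┗━━━━━━━━━━━━━━━━━━━━━━━━━━┛  
                                               
                                               
                                               
                                               
                                               
                                               


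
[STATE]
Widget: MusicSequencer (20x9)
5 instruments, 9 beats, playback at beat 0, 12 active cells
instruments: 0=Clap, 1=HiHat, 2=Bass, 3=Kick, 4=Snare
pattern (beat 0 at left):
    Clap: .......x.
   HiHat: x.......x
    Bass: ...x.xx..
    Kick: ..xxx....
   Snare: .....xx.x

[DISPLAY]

      ▼12345678     
  Clap·······█·     
 HiHat█·······█     
  Bass···█·██··     
  Kick··███····     
 Snare·····██·█     
                    
                    
                    


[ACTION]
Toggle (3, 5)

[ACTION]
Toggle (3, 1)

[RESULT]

      ▼12345678     
  Clap·······█·     
 HiHat█·······█     
  Bass···█·██··     
  Kick·█████···     
 Snare·····██·█     
                    
                    
                    


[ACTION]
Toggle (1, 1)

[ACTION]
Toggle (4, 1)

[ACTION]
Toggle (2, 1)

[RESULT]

      ▼12345678     
  Clap·······█·     
 HiHat██······█     
  Bass·█·█·██··     
  Kick·█████···     
 Snare·█···██·█     
                    
                    
                    


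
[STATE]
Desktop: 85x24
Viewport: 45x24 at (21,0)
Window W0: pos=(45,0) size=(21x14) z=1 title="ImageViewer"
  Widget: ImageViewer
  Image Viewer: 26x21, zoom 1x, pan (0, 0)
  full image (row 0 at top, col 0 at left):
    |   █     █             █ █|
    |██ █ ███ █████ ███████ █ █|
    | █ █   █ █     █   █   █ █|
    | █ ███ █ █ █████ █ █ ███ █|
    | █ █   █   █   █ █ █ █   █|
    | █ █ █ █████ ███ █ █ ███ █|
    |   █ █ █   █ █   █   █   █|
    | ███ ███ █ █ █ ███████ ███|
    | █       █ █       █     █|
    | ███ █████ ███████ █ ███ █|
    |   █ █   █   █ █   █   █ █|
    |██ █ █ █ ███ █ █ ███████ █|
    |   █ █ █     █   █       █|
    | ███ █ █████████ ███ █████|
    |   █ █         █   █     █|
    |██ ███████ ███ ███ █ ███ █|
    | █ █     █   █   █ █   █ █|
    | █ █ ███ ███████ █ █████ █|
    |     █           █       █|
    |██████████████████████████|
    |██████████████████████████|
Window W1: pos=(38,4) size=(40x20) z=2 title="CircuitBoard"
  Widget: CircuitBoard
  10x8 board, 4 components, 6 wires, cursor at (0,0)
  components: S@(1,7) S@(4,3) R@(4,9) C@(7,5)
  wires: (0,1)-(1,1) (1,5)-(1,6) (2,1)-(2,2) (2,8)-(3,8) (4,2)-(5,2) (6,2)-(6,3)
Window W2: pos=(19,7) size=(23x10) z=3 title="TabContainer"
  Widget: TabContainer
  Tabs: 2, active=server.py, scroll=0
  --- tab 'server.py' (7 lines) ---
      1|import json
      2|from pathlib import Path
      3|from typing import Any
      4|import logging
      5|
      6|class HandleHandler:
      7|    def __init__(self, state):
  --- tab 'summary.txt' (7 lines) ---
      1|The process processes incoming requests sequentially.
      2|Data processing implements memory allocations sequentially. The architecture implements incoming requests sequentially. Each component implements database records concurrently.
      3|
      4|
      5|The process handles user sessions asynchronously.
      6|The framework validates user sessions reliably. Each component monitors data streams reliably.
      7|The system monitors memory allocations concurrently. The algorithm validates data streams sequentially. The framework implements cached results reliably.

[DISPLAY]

                        ┏━━━━━━━━━━━━━━━━━━━┓
                        ┃ ImageViewer       ┃
                        ┠───────────────────┨
                        ┃   █     █         ┃
                 ┏━━━━━━━━━━━━━━━━━━━━━━━━━━━
                 ┃ CircuitBoard              
                 ┠───────────────────────────
━━━━━━━━━━━━━━━━━━━━┓0 1 2 3 4 5 6 7 8 9     
TabContainer        ┃[.]  ·                  
────────────────────┨     │                  
server.py]│ summary.┃     ·               · ─
────────────────────┃                        
mport json          ┃     · ─ ·              
rom pathlib import P┃                        
rom typing import An┃                        
mport logging       ┃                        
━━━━━━━━━━━━━━━━━━━━┛         ·   S          
                 ┃            │              
                 ┃5           ·              
                 ┃                           
                 ┃6           · ─ ·          
                 ┃                           
                 ┃7                       C  
                 ┗━━━━━━━━━━━━━━━━━━━━━━━━━━━


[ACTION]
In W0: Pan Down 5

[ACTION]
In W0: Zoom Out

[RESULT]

                        ┏━━━━━━━━━━━━━━━━━━━┓
                        ┃ ImageViewer       ┃
                        ┠───────────────────┨
                        ┃ █ █ █ █████ ███ █ ┃
                 ┏━━━━━━━━━━━━━━━━━━━━━━━━━━━
                 ┃ CircuitBoard              
                 ┠───────────────────────────
━━━━━━━━━━━━━━━━━━━━┓0 1 2 3 4 5 6 7 8 9     
TabContainer        ┃[.]  ·                  
────────────────────┨     │                  
server.py]│ summary.┃     ·               · ─
────────────────────┃                        
mport json          ┃     · ─ ·              
rom pathlib import P┃                        
rom typing import An┃                        
mport logging       ┃                        
━━━━━━━━━━━━━━━━━━━━┛         ·   S          
                 ┃            │              
                 ┃5           ·              
                 ┃                           
                 ┃6           · ─ ·          
                 ┃                           
                 ┃7                       C  
                 ┗━━━━━━━━━━━━━━━━━━━━━━━━━━━


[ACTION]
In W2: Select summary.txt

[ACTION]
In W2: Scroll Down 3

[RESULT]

                        ┏━━━━━━━━━━━━━━━━━━━┓
                        ┃ ImageViewer       ┃
                        ┠───────────────────┨
                        ┃ █ █ █ █████ ███ █ ┃
                 ┏━━━━━━━━━━━━━━━━━━━━━━━━━━━
                 ┃ CircuitBoard              
                 ┠───────────────────────────
━━━━━━━━━━━━━━━━━━━━┓0 1 2 3 4 5 6 7 8 9     
TabContainer        ┃[.]  ·                  
────────────────────┨     │                  
server.py │[summary.┃     ·               · ─
────────────────────┃                        
                    ┃     · ─ ·              
he process handles u┃                        
he framework validat┃                        
he system monitors m┃                        
━━━━━━━━━━━━━━━━━━━━┛         ·   S          
                 ┃            │              
                 ┃5           ·              
                 ┃                           
                 ┃6           · ─ ·          
                 ┃                           
                 ┃7                       C  
                 ┗━━━━━━━━━━━━━━━━━━━━━━━━━━━


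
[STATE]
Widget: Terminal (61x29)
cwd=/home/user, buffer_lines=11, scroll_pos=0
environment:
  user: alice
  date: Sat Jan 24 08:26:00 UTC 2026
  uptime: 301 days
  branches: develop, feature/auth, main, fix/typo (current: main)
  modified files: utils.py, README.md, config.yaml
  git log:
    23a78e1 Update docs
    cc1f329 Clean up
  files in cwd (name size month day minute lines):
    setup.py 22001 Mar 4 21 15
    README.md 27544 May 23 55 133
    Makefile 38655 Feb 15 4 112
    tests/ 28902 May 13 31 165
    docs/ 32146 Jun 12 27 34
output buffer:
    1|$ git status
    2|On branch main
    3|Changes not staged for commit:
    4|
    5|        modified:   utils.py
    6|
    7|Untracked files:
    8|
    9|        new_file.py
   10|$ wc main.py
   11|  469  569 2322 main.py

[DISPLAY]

$ git status                                                 
On branch main                                               
Changes not staged for commit:                               
                                                             
        modified:   utils.py                                 
                                                             
Untracked files:                                             
                                                             
        new_file.py                                          
$ wc main.py                                                 
  469  569 2322 main.py                                      
$ █                                                          
                                                             
                                                             
                                                             
                                                             
                                                             
                                                             
                                                             
                                                             
                                                             
                                                             
                                                             
                                                             
                                                             
                                                             
                                                             
                                                             
                                                             


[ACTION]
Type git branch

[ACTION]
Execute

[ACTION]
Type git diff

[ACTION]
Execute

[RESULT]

$ git status                                                 
On branch main                                               
Changes not staged for commit:                               
                                                             
        modified:   utils.py                                 
                                                             
Untracked files:                                             
                                                             
        new_file.py                                          
$ wc main.py                                                 
  469  569 2322 main.py                                      
$ git branch                                                 
  develop                                                    
  feature/auth                                               
* main                                                       
  fix/typo                                                   
$ git diff                                                   
diff --git a/main.py b/main.py                               
--- a/main.py                                                
+++ b/main.py                                                
@@ -1,3 +1,4 @@                                              
+# updated                                                   
 import sys                                                  
$ █                                                          
                                                             
                                                             
                                                             
                                                             
                                                             


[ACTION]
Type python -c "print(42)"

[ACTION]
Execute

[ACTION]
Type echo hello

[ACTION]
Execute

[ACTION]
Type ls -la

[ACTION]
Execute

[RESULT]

                                                             
Untracked files:                                             
                                                             
        new_file.py                                          
$ wc main.py                                                 
  469  569 2322 main.py                                      
$ git branch                                                 
  develop                                                    
  feature/auth                                               
* main                                                       
  fix/typo                                                   
$ git diff                                                   
diff --git a/main.py b/main.py                               
--- a/main.py                                                
+++ b/main.py                                                
@@ -1,3 +1,4 @@                                              
+# updated                                                   
 import sys                                                  
$ python -c "print(42)"                                      
42                                                           
$ echo hello                                                 
hello                                                        
$ ls -la                                                     
-rw-r--r--  1 alice group    22001 Mar  4 10:21 setup.py     
-rw-r--r--  1 alice group    27544 May 23 10:55 README.md    
-rw-r--r--  1 alice group    38655 Feb 15 10:04 Makefile     
drwxr-xr-x  1 alice group    28902 May 13 10:31 tests/       
drwxr-xr-x  1 alice group    32146 Jun 12 10:27 docs/        
$ █                                                          


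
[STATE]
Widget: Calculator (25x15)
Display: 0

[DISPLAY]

                        0
┌───┬───┬───┬───┐        
│ 7 │ 8 │ 9 │ ÷ │        
├───┼───┼───┼───┤        
│ 4 │ 5 │ 6 │ × │        
├───┼───┼───┼───┤        
│ 1 │ 2 │ 3 │ - │        
├───┼───┼───┼───┤        
│ 0 │ . │ = │ + │        
├───┼───┼───┼───┤        
│ C │ MC│ MR│ M+│        
└───┴───┴───┴───┘        
                         
                         
                         


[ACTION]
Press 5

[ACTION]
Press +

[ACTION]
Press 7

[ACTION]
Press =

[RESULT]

                       12
┌───┬───┬───┬───┐        
│ 7 │ 8 │ 9 │ ÷ │        
├───┼───┼───┼───┤        
│ 4 │ 5 │ 6 │ × │        
├───┼───┼───┼───┤        
│ 1 │ 2 │ 3 │ - │        
├───┼───┼───┼───┤        
│ 0 │ . │ = │ + │        
├───┼───┼───┼───┤        
│ C │ MC│ MR│ M+│        
└───┴───┴───┴───┘        
                         
                         
                         


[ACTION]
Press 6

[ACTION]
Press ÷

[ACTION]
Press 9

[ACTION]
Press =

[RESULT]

             0.6666666667
┌───┬───┬───┬───┐        
│ 7 │ 8 │ 9 │ ÷ │        
├───┼───┼───┼───┤        
│ 4 │ 5 │ 6 │ × │        
├───┼───┼───┼───┤        
│ 1 │ 2 │ 3 │ - │        
├───┼───┼───┼───┤        
│ 0 │ . │ = │ + │        
├───┼───┼───┼───┤        
│ C │ MC│ MR│ M+│        
└───┴───┴───┴───┘        
                         
                         
                         


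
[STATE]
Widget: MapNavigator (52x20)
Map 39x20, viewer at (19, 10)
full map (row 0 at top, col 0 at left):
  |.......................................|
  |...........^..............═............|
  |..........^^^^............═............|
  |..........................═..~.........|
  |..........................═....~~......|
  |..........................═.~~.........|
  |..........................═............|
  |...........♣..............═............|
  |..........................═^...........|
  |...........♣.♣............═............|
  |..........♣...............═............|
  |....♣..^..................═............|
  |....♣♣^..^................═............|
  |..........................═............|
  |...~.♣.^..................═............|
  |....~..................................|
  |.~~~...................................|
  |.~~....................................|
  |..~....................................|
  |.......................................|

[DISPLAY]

       .......................................      
       ...........^..............═............      
       ..........^^^^............═............      
       ..........................═..~.........      
       ..........................═....~~......      
       ..........................═.~~.........      
       ..........................═............      
       ...........♣..............═............      
       ..........................═^...........      
       ...........♣.♣............═............      
       ..........♣........@......═............      
       ....♣..^..................═............      
       ....♣♣^..^................═............      
       ..........................═............      
       ...~.♣.^..................═............      
       ....~..................................      
       .~~~...................................      
       .~~....................................      
       ..~....................................      
       .......................................      


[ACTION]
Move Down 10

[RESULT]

       ...........♣.♣............═............      
       ..........♣...............═............      
       ....♣..^..................═............      
       ....♣♣^..^................═............      
       ..........................═............      
       ...~.♣.^..................═............      
       ....~..................................      
       .~~~...................................      
       .~~....................................      
       ..~....................................      
       ...................@...................      
                                                    
                                                    
                                                    
                                                    
                                                    
                                                    
                                                    
                                                    
                                                    


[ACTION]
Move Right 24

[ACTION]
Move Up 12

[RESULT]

                                                    
                                                    
                                                    
...........................                         
..............═............                         
^^............═............                         
..............═..~.........                         
..............═....~~......                         
..............═.~~.........                         
..............═............                         
..............═...........@                         
..............═^...........                         
.♣............═............                         
..............═............                         
..............═............                         
..............═............                         
..............═............                         
..............═............                         
...........................                         
...........................                         


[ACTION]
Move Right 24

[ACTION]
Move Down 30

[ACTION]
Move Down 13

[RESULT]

.♣............═............                         
..............═............                         
..............═............                         
..............═............                         
..............═............                         
..............═............                         
...........................                         
...........................                         
...........................                         
...........................                         
..........................@                         
                                                    
                                                    
                                                    
                                                    
                                                    
                                                    
                                                    
                                                    
                                                    


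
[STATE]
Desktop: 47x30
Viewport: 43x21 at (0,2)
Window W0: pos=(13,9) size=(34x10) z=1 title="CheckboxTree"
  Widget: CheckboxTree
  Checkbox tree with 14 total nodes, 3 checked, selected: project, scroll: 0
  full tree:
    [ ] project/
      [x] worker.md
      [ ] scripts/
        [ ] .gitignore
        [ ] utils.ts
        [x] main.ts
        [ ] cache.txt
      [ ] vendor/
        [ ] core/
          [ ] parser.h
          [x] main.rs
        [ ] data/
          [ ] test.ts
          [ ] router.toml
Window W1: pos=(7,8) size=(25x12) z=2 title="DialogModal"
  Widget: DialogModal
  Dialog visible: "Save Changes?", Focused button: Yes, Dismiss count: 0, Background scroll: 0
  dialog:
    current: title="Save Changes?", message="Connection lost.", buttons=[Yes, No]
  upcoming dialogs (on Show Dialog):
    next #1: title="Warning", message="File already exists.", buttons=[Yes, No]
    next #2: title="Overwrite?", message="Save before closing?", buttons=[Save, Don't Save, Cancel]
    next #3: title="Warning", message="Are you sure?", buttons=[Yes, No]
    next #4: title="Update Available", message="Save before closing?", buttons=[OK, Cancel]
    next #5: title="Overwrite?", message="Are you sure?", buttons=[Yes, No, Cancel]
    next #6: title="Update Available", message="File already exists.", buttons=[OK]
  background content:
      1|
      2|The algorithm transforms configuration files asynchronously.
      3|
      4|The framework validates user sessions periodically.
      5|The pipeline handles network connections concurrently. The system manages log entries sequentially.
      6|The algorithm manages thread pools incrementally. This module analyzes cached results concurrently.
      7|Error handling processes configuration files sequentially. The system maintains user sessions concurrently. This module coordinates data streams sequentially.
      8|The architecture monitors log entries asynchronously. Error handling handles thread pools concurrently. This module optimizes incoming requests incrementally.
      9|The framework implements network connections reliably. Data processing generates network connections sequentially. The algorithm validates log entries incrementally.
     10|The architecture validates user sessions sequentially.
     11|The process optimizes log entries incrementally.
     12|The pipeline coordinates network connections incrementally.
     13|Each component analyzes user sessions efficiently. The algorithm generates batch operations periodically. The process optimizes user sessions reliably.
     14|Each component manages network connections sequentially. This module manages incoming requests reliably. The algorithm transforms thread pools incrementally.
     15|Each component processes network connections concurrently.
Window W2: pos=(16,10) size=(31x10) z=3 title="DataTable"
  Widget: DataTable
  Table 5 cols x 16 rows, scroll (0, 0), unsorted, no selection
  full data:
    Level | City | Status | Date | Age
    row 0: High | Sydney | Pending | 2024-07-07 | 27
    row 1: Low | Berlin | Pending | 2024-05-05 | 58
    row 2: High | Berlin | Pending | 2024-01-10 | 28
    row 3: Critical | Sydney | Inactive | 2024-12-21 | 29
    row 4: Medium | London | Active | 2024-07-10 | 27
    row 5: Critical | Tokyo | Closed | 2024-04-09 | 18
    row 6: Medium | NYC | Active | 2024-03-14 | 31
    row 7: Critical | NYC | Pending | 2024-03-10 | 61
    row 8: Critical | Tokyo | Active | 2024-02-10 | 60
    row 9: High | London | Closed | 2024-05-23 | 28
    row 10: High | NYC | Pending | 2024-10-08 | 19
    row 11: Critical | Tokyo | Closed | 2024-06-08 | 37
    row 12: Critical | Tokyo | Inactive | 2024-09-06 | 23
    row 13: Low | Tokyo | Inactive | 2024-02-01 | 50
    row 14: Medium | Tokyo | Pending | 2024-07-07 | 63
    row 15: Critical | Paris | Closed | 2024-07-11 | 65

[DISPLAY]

                                           
                                           
                                           
                                           
                                           
                                           
       ┏━━━━━━━━━━━━━━━━━━━━━━━┓           
       ┃ DialogModal           ┃━━━━━━━━━━━
       ┠────────┏━━━━━━━━━━━━━━━━━━━━━━━━━━
       ┃        ┃ DataTable                
       ┃Th┌─────┠──────────────────────────
       ┃  │  Sav┃Level   │City  │Status  │D
       ┃Th│ Conn┃────────┼──────┼────────┼─
       ┃Th│    [┃High    │Sydney│Pending │2
       ┃Th└─────┃Low     │Berlin│Pending │2
       ┃Error ha┃High    │Berlin│Pending │2
       ┃The arch┃Critical│Sydney│Inactive│2
       ┗━━━━━━━━┗━━━━━━━━━━━━━━━━━━━━━━━━━━
                                           
                                           
                                           


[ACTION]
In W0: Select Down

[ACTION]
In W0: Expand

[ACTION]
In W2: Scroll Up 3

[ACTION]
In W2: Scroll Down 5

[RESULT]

                                           
                                           
                                           
                                           
                                           
                                           
       ┏━━━━━━━━━━━━━━━━━━━━━━━┓           
       ┃ DialogModal           ┃━━━━━━━━━━━
       ┠────────┏━━━━━━━━━━━━━━━━━━━━━━━━━━
       ┃        ┃ DataTable                
       ┃Th┌─────┠──────────────────────────
       ┃  │  Sav┃Level   │City  │Status  │D
       ┃Th│ Conn┃────────┼──────┼────────┼─
       ┃Th│    [┃Critical│Tokyo │Closed  │2
       ┃Th└─────┃Medium  │NYC   │Active  │2
       ┃Error ha┃Critical│NYC   │Pending │2
       ┃The arch┃Critical│Tokyo │Active  │2
       ┗━━━━━━━━┗━━━━━━━━━━━━━━━━━━━━━━━━━━
                                           
                                           
                                           


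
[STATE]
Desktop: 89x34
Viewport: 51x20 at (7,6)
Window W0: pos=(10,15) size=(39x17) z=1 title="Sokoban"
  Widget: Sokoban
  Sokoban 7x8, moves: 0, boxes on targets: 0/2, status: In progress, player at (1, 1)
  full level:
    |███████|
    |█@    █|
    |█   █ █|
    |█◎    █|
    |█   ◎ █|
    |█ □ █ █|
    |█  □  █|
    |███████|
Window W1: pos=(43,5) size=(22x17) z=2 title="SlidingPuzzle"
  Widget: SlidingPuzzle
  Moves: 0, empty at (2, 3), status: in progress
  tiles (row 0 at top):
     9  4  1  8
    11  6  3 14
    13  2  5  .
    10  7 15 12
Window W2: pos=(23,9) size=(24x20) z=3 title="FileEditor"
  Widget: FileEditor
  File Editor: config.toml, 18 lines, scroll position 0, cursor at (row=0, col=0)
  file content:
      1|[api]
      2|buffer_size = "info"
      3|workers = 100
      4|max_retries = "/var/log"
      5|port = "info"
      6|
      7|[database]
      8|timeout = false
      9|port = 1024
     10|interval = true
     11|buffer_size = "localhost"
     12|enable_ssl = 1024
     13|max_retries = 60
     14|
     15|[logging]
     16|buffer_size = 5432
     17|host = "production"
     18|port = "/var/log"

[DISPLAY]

                                    ┃ SlidingPuzzle
                                    ┠──────────────
                                    ┃┌────┬────┬───
                ┏━━━━━━━━━━━━━━━━━━━━━━┓9 │  4 │  1
                ┃ FileEditor           ┃──┼────┼───
                ┠──────────────────────┨1 │  6 │  3
                ┃█api]                ▲┃──┼────┼───
                ┃buffer_size = "info" █┃3 │  2 │  5
                ┃workers = 100        ░┃──┼────┼───
   ┏━━━━━━━━━━━━┃max_retries = "/var/l░┃0 │  7 │ 15
   ┃ Sokoban    ┃port = "info"        ░┃──┴────┴───
   ┠────────────┃                     ░┃es: 0      
   ┃███████     ┃[database]           ░┃           
   ┃█@    █     ┃timeout = false      ░┃           
   ┃█   █ █     ┃port = 1024          ░┃           
   ┃█◎    █     ┃interval = true      ░┃━━━━━━━━━━━
   ┃█   ◎ █     ┃buffer_size = "localh░┃ ┃         
   ┃█ □ █ █     ┃enable_ssl = 1024    ░┃ ┃         
   ┃█  □  █     ┃max_retries = 60     ░┃ ┃         
   ┃███████     ┃                     ░┃ ┃         


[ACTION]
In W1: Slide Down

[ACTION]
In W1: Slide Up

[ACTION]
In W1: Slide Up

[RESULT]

                                    ┃ SlidingPuzzle
                                    ┠──────────────
                                    ┃┌────┬────┬───
                ┏━━━━━━━━━━━━━━━━━━━━━━┓9 │  4 │  1
                ┃ FileEditor           ┃──┼────┼───
                ┠──────────────────────┨1 │  6 │  3
                ┃█api]                ▲┃──┼────┼───
                ┃buffer_size = "info" █┃3 │  2 │  5
                ┃workers = 100        ░┃──┼────┼───
   ┏━━━━━━━━━━━━┃max_retries = "/var/l░┃0 │  7 │ 15
   ┃ Sokoban    ┃port = "info"        ░┃──┴────┴───
   ┠────────────┃                     ░┃es: 3      
   ┃███████     ┃[database]           ░┃           
   ┃█@    █     ┃timeout = false      ░┃           
   ┃█   █ █     ┃port = 1024          ░┃           
   ┃█◎    █     ┃interval = true      ░┃━━━━━━━━━━━
   ┃█   ◎ █     ┃buffer_size = "localh░┃ ┃         
   ┃█ □ █ █     ┃enable_ssl = 1024    ░┃ ┃         
   ┃█  □  █     ┃max_retries = 60     ░┃ ┃         
   ┃███████     ┃                     ░┃ ┃         


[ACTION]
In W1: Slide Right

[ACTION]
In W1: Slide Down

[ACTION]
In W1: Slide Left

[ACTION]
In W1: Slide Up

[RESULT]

                                    ┃ SlidingPuzzle
                                    ┠──────────────
                                    ┃┌────┬────┬───
                ┏━━━━━━━━━━━━━━━━━━━━━━┓9 │  4 │  1
                ┃ FileEditor           ┃──┼────┼───
                ┠──────────────────────┨1 │  6 │  3
                ┃█api]                ▲┃──┼────┼───
                ┃buffer_size = "info" █┃3 │  2 │ 12
                ┃workers = 100        ░┃──┼────┼───
   ┏━━━━━━━━━━━━┃max_retries = "/var/l░┃0 │  7 │  5
   ┃ Sokoban    ┃port = "info"        ░┃──┴────┴───
   ┠────────────┃                     ░┃es: 7      
   ┃███████     ┃[database]           ░┃           
   ┃█@    █     ┃timeout = false      ░┃           
   ┃█   █ █     ┃port = 1024          ░┃           
   ┃█◎    █     ┃interval = true      ░┃━━━━━━━━━━━
   ┃█   ◎ █     ┃buffer_size = "localh░┃ ┃         
   ┃█ □ █ █     ┃enable_ssl = 1024    ░┃ ┃         
   ┃█  □  █     ┃max_retries = 60     ░┃ ┃         
   ┃███████     ┃                     ░┃ ┃         
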